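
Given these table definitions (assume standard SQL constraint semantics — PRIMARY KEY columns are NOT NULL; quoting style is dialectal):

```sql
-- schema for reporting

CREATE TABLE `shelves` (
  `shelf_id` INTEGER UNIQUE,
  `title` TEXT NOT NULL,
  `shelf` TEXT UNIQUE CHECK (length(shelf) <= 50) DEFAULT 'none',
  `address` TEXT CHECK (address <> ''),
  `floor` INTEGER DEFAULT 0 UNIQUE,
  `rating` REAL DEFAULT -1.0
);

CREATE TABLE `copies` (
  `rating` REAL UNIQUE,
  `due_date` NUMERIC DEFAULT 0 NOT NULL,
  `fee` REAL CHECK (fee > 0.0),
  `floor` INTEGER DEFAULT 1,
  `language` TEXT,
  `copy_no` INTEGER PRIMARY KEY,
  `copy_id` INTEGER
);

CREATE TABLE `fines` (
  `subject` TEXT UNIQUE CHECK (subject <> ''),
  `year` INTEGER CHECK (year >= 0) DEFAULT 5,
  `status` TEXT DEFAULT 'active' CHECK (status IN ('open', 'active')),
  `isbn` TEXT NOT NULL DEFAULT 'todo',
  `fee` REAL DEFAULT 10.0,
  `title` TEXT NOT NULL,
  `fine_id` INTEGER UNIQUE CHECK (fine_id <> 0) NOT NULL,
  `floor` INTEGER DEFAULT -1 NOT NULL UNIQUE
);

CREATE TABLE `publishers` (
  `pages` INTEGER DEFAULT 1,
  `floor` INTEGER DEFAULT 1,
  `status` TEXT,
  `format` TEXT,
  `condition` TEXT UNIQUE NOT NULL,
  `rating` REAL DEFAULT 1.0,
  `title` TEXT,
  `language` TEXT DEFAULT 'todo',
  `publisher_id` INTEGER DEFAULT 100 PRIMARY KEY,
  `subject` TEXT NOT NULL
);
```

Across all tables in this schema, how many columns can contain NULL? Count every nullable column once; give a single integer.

shelves: 5 nullable (shelf_id, shelf, address, floor, rating — PK none and explicit NOT NULL columns excluded).
copies: 5 nullable (rating, fee, floor, language, copy_id — PK (copy_no) and explicit NOT NULL columns excluded).
fines: 4 nullable (subject, year, status, fee — PK none and explicit NOT NULL columns excluded).
publishers: 7 nullable (pages, floor, status, format, rating, title, language — PK (publisher_id) and explicit NOT NULL columns excluded).
Total: 5 + 5 + 4 + 7 = 21.

21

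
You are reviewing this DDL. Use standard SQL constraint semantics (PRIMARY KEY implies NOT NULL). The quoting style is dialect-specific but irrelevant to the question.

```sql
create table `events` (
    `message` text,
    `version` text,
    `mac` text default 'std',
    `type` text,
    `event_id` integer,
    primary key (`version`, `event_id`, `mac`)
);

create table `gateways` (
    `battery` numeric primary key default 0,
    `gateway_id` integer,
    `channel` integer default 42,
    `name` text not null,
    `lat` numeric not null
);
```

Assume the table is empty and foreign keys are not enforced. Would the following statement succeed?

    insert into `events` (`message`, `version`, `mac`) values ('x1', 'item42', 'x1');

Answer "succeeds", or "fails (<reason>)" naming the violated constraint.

event_id is omitted from the column list and has no DEFAULT, so it would receive NULL.
But event_id is part of the PRIMARY KEY (implied NOT NULL).

fails (NOT NULL on event_id)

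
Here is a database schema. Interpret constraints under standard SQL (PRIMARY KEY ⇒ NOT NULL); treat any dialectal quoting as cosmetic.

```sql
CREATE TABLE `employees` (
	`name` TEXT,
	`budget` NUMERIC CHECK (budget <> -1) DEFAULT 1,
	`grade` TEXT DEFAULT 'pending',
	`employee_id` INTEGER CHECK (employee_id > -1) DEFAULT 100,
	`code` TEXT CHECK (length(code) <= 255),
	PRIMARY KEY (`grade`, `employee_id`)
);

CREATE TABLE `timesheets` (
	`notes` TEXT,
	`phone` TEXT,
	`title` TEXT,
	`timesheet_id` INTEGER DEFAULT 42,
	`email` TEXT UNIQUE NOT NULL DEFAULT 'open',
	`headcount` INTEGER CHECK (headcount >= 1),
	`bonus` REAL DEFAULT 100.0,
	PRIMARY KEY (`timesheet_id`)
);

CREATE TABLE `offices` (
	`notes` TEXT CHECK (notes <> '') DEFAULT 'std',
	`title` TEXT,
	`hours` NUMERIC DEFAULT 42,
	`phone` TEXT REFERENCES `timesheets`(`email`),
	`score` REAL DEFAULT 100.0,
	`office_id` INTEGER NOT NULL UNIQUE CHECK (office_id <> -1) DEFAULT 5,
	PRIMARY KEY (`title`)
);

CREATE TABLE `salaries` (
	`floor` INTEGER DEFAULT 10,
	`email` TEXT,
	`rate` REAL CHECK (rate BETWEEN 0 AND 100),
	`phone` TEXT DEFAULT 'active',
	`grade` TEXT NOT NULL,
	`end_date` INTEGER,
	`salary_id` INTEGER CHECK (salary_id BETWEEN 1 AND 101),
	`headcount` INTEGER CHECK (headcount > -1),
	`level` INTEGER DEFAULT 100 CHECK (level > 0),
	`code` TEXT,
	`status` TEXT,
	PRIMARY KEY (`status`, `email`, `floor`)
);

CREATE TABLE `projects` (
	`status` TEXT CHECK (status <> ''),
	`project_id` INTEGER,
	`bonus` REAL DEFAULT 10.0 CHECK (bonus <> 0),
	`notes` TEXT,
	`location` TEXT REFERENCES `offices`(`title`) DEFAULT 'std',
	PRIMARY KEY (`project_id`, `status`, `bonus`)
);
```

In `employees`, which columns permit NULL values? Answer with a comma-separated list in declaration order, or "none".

name, budget, code

- name: no NOT NULL constraint applies → nullable.
- budget: CHECK does not forbid NULL (a CHECK constraint passes when its expression is NULL) → nullable.
- grade: part of the PRIMARY KEY, which implies NOT NULL → not nullable.
- employee_id: part of the PRIMARY KEY, which implies NOT NULL → not nullable.
- code: CHECK does not forbid NULL (a CHECK constraint passes when its expression is NULL) → nullable.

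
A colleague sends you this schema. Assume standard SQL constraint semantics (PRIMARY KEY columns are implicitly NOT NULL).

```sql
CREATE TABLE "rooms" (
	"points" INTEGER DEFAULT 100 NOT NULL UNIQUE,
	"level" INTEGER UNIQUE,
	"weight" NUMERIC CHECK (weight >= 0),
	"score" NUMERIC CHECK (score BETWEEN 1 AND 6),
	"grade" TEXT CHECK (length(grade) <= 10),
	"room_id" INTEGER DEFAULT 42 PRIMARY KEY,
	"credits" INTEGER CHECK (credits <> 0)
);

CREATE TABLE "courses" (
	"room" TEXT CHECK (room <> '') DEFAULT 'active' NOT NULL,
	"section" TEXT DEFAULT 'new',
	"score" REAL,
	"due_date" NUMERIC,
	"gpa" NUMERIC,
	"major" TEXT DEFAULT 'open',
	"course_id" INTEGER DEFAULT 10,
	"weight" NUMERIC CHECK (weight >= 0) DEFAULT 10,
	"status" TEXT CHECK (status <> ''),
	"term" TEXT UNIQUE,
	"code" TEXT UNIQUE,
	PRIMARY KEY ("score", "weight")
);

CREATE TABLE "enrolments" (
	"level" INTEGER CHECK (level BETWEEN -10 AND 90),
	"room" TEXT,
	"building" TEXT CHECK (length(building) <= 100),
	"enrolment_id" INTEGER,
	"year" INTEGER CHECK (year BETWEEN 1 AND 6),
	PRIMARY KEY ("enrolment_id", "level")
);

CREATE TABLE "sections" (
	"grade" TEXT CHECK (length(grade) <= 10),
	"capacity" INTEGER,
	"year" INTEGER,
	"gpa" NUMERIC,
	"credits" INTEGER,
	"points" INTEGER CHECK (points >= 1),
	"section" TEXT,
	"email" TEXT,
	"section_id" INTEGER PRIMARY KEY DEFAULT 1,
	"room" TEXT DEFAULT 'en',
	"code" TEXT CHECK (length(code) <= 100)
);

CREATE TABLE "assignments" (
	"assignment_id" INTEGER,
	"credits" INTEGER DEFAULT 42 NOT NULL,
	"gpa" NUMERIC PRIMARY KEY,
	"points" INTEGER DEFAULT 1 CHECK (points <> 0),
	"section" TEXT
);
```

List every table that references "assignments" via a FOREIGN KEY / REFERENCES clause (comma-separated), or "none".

No REFERENCES clause anywhere in the schema names assignments.

none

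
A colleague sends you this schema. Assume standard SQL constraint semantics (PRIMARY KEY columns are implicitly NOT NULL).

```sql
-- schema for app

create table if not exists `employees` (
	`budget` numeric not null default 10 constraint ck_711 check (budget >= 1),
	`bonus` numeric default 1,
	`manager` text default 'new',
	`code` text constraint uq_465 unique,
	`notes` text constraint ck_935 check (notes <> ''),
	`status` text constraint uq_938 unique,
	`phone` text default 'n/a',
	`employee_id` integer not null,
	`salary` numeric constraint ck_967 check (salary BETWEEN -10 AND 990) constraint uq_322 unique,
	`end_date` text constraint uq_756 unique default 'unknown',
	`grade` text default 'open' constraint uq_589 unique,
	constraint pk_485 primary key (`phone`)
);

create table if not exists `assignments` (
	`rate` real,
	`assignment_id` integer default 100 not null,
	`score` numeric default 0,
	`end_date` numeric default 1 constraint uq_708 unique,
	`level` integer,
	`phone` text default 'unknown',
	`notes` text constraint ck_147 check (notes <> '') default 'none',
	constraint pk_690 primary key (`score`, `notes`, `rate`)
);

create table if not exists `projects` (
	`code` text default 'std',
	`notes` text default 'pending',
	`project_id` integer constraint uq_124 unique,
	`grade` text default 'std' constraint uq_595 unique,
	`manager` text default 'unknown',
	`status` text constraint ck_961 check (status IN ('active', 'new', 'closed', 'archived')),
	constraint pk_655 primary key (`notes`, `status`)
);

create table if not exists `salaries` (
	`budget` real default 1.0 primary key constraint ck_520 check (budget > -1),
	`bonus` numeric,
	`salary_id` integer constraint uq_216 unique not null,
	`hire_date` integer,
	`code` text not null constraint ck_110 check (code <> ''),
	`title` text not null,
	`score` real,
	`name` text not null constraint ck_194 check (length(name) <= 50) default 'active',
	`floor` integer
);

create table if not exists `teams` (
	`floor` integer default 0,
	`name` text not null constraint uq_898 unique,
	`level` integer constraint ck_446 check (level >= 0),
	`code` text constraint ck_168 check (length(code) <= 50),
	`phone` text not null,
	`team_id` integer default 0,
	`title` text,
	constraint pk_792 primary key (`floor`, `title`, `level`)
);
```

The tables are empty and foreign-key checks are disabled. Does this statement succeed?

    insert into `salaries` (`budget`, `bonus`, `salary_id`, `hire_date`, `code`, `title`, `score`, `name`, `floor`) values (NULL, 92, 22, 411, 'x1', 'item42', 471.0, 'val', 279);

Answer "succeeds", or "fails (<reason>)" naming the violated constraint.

budget is explicitly set to NULL, but budget is part of the PRIMARY KEY (implied NOT NULL).

fails (NOT NULL on budget)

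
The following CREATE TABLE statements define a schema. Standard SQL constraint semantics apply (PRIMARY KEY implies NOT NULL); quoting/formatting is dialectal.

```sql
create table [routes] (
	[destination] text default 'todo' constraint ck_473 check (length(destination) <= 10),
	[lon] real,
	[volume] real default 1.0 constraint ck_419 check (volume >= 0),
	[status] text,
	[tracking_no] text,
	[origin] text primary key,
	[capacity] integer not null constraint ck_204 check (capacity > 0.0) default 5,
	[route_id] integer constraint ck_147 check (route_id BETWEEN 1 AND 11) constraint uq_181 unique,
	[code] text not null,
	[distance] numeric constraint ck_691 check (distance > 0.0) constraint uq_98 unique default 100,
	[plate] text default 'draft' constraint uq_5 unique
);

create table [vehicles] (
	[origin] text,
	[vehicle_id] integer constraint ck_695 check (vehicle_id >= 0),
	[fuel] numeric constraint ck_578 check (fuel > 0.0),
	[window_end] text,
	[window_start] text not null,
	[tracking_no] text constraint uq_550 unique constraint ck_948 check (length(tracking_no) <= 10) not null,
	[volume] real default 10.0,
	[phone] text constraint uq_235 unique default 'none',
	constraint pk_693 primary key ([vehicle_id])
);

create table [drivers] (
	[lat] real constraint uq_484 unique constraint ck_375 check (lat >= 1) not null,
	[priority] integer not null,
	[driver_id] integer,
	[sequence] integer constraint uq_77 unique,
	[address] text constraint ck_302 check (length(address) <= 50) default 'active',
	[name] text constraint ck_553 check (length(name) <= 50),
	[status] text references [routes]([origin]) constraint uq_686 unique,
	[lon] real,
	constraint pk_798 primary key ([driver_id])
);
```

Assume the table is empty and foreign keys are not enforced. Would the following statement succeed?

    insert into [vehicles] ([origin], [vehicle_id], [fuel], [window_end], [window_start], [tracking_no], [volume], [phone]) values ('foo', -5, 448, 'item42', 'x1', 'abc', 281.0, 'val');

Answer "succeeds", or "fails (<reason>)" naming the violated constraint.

fails (CHECK on vehicle_id)

The value -5 for vehicle_id violates CHECK (vehicle_id >= 0).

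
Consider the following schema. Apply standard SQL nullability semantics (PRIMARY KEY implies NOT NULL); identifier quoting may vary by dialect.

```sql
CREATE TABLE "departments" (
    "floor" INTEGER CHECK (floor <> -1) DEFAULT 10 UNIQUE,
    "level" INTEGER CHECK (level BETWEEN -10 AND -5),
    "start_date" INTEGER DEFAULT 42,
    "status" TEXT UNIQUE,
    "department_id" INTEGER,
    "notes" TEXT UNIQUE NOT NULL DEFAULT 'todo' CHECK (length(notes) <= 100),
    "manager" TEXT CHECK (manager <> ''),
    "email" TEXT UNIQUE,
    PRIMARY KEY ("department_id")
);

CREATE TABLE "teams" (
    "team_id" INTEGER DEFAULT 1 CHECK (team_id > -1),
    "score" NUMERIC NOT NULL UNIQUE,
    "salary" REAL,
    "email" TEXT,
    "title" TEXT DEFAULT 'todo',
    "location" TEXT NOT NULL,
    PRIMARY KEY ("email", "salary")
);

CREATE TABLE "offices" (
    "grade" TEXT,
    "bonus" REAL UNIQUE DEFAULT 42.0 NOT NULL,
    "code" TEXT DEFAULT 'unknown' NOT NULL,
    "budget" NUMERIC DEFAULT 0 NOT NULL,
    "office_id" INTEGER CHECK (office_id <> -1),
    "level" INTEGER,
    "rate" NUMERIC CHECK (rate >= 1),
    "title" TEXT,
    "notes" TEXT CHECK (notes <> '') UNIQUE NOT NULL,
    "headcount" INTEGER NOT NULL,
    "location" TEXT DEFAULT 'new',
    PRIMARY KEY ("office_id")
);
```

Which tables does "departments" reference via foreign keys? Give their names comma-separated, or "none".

No column in departments has a REFERENCES clause.

none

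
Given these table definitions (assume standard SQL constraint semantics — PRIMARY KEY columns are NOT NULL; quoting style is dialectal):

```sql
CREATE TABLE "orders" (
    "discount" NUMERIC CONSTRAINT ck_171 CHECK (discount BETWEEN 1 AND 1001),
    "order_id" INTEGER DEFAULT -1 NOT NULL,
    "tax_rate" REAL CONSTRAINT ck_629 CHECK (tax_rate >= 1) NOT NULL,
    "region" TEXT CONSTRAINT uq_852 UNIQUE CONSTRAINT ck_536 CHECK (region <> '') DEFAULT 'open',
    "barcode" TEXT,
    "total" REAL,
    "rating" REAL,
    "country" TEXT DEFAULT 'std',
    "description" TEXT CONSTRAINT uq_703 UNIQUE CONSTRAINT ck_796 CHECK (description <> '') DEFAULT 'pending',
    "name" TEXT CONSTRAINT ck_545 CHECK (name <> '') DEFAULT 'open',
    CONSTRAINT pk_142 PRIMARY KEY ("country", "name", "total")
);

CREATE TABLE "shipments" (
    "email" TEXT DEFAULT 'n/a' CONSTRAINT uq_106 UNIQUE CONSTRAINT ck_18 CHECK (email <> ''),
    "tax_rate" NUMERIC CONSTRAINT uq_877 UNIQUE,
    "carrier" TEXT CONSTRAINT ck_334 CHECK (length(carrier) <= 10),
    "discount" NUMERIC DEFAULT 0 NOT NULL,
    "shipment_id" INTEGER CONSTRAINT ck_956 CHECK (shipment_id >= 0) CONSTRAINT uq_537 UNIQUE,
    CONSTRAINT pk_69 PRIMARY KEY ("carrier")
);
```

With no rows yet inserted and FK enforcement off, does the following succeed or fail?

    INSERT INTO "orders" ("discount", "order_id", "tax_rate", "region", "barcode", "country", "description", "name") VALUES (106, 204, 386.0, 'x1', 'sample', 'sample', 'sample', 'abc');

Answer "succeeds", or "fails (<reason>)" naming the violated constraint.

fails (NOT NULL on total)

total is omitted from the column list and has no DEFAULT, so it would receive NULL.
But total is part of the PRIMARY KEY (implied NOT NULL).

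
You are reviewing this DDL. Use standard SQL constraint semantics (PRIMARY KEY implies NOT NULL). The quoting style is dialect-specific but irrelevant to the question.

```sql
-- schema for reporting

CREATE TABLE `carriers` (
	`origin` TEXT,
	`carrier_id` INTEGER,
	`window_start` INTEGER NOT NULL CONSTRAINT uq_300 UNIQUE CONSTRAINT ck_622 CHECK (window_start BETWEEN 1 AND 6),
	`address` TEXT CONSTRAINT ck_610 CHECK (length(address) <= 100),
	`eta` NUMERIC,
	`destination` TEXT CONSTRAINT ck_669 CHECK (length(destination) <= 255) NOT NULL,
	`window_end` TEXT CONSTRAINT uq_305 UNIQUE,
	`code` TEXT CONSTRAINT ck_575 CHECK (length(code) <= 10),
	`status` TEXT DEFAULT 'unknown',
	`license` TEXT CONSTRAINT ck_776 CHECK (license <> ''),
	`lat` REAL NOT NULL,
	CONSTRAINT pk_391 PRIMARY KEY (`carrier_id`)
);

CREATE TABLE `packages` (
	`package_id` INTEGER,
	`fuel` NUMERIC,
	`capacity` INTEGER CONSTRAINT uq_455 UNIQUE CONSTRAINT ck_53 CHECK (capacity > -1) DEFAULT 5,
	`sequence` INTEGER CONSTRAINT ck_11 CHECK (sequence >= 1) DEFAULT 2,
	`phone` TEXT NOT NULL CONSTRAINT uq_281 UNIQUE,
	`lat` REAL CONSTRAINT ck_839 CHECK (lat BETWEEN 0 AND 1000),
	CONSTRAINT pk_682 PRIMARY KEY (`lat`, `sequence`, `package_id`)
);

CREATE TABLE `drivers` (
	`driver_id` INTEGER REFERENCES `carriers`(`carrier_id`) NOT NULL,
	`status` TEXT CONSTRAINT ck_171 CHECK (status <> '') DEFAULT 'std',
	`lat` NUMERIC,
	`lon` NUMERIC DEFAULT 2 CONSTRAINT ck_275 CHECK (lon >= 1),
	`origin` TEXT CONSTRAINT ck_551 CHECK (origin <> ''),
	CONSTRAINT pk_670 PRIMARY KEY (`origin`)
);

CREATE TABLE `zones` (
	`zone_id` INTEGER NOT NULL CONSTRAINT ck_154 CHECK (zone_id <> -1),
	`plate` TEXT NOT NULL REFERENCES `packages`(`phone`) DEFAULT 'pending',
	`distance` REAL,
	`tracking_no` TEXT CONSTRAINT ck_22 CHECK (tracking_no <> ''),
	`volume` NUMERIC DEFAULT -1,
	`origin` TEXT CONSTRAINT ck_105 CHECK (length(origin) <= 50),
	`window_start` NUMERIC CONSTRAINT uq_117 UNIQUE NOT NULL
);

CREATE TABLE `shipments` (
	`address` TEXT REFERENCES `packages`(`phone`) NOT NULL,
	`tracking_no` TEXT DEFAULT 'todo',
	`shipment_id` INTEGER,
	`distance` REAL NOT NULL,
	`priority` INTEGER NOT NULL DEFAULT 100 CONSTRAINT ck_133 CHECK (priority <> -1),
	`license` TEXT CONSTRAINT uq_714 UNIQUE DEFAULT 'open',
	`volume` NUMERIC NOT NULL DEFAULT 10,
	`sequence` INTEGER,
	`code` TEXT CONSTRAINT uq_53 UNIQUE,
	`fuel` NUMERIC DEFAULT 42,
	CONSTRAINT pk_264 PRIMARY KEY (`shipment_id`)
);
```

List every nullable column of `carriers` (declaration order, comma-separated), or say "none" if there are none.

- origin: no NOT NULL constraint applies → nullable.
- carrier_id: part of the PRIMARY KEY, which implies NOT NULL → not nullable.
- window_start: declared NOT NULL → not nullable.
- address: CHECK does not forbid NULL (a CHECK constraint passes when its expression is NULL) → nullable.
- eta: no NOT NULL constraint applies → nullable.
- destination: declared NOT NULL → not nullable.
- window_end: UNIQUE does not imply NOT NULL → nullable.
- code: CHECK does not forbid NULL (a CHECK constraint passes when its expression is NULL) → nullable.
- status: DEFAULT only fills an omitted column; an explicit NULL is still allowed → nullable.
- license: CHECK does not forbid NULL (a CHECK constraint passes when its expression is NULL) → nullable.
- lat: declared NOT NULL → not nullable.

origin, address, eta, window_end, code, status, license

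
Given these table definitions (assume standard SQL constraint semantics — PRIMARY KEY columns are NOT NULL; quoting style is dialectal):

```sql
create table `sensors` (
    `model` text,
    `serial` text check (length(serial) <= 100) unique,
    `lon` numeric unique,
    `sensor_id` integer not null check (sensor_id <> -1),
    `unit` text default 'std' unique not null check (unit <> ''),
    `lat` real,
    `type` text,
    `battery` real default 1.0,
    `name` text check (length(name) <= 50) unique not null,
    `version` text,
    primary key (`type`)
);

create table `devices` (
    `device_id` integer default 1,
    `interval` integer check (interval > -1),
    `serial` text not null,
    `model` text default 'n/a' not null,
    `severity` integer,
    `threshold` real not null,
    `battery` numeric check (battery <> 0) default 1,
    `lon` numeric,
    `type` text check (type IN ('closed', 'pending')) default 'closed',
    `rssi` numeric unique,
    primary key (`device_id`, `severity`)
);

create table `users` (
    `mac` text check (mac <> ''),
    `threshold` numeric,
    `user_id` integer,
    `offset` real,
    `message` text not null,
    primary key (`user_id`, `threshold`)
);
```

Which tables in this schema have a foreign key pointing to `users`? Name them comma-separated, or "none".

none

No REFERENCES clause anywhere in the schema names users.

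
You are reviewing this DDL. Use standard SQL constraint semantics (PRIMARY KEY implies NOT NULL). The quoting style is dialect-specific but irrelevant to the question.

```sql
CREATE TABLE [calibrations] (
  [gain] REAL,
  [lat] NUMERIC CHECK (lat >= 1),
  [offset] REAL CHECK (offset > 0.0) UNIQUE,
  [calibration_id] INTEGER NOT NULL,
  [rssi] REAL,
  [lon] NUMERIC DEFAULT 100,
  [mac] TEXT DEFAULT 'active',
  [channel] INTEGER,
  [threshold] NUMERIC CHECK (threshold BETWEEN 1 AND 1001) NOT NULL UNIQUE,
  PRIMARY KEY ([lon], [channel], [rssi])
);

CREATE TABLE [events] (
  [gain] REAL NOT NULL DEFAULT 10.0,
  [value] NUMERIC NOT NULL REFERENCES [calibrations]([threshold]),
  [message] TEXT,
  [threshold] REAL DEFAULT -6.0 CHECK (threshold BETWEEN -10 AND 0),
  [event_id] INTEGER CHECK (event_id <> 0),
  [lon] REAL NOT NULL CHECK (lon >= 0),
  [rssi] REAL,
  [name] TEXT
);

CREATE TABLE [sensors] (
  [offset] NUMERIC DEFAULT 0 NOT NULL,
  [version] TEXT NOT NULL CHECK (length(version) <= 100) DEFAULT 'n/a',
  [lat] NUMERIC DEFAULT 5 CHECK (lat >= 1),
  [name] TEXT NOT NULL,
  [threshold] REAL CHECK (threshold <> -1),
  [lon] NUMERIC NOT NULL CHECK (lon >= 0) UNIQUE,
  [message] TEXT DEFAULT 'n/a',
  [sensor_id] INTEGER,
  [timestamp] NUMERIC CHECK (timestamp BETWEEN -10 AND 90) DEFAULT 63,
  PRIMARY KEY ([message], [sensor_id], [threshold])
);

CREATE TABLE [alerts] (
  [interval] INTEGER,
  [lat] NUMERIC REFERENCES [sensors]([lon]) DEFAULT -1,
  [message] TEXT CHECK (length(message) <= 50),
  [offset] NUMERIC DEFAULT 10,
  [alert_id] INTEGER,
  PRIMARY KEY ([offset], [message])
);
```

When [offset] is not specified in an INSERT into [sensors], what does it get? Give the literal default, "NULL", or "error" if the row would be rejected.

offset has an explicit DEFAULT 0.
When the column is omitted from an INSERT, that default is used.

0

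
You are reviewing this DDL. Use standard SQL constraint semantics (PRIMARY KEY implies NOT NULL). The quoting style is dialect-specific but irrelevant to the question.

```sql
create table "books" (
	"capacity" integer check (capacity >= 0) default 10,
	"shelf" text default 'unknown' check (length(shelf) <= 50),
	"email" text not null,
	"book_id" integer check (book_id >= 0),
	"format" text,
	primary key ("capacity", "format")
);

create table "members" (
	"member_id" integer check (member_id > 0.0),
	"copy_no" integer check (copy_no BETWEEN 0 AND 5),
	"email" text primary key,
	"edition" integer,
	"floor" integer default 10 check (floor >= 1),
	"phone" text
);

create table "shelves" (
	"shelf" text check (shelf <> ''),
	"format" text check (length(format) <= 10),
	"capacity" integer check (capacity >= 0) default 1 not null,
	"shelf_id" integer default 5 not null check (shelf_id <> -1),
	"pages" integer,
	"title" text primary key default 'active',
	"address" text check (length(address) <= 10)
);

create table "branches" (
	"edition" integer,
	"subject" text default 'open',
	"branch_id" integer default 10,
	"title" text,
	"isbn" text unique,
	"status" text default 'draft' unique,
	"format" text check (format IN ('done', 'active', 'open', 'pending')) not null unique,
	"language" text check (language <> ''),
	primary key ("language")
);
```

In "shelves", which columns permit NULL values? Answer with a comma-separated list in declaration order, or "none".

shelf, format, pages, address

- shelf: CHECK does not forbid NULL (a CHECK constraint passes when its expression is NULL) → nullable.
- format: CHECK does not forbid NULL (a CHECK constraint passes when its expression is NULL) → nullable.
- capacity: declared NOT NULL → not nullable.
- shelf_id: declared NOT NULL → not nullable.
- pages: no NOT NULL constraint applies → nullable.
- title: part of the PRIMARY KEY, which implies NOT NULL → not nullable.
- address: CHECK does not forbid NULL (a CHECK constraint passes when its expression is NULL) → nullable.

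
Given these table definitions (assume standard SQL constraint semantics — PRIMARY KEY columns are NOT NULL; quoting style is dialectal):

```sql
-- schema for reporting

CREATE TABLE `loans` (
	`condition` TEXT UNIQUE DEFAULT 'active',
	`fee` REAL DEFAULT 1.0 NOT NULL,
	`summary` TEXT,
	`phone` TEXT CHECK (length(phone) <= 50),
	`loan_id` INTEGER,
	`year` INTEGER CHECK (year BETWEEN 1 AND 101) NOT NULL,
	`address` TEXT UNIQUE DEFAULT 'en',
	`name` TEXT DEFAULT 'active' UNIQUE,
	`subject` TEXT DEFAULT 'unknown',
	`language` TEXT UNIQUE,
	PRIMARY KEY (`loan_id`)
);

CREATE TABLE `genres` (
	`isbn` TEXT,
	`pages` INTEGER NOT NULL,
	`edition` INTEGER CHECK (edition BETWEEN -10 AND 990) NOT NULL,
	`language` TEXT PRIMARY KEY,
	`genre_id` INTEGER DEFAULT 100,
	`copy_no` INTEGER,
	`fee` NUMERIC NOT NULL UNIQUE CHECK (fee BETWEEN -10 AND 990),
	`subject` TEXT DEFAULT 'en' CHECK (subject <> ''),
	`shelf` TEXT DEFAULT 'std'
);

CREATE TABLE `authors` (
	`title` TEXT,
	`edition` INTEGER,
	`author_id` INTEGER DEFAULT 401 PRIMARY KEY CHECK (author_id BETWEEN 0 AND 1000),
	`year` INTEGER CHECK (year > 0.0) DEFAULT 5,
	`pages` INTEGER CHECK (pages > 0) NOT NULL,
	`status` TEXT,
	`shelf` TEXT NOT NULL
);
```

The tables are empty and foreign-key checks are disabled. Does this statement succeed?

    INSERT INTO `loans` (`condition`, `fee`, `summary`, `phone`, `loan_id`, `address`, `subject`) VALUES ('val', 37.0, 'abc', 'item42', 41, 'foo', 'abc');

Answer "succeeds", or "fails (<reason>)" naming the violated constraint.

fails (NOT NULL on year)

year is omitted from the column list and has no DEFAULT, so it would receive NULL.
But year is declared NOT NULL.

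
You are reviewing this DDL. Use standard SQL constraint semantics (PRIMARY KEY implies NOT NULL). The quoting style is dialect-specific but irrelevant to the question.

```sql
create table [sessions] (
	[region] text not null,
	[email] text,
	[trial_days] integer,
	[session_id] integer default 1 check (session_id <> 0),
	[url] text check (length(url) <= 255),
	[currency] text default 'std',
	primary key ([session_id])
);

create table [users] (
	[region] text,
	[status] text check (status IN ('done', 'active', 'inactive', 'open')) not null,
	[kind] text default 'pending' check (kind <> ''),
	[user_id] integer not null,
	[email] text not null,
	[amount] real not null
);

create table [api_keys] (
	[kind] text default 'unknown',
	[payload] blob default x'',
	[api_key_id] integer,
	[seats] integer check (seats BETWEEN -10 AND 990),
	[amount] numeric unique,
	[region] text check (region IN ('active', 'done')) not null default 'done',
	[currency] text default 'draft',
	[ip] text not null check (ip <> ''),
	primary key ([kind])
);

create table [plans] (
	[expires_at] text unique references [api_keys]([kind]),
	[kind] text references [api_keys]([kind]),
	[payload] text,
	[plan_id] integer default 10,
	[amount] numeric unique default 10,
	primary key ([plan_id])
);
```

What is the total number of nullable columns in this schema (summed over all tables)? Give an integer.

sessions: 4 nullable (email, trial_days, url, currency — PK (session_id) and explicit NOT NULL columns excluded).
users: 2 nullable (region, kind — PK none and explicit NOT NULL columns excluded).
api_keys: 5 nullable (payload, api_key_id, seats, amount, currency — PK (kind) and explicit NOT NULL columns excluded).
plans: 4 nullable (expires_at, kind, payload, amount — PK (plan_id) and explicit NOT NULL columns excluded).
Total: 4 + 2 + 5 + 4 = 15.

15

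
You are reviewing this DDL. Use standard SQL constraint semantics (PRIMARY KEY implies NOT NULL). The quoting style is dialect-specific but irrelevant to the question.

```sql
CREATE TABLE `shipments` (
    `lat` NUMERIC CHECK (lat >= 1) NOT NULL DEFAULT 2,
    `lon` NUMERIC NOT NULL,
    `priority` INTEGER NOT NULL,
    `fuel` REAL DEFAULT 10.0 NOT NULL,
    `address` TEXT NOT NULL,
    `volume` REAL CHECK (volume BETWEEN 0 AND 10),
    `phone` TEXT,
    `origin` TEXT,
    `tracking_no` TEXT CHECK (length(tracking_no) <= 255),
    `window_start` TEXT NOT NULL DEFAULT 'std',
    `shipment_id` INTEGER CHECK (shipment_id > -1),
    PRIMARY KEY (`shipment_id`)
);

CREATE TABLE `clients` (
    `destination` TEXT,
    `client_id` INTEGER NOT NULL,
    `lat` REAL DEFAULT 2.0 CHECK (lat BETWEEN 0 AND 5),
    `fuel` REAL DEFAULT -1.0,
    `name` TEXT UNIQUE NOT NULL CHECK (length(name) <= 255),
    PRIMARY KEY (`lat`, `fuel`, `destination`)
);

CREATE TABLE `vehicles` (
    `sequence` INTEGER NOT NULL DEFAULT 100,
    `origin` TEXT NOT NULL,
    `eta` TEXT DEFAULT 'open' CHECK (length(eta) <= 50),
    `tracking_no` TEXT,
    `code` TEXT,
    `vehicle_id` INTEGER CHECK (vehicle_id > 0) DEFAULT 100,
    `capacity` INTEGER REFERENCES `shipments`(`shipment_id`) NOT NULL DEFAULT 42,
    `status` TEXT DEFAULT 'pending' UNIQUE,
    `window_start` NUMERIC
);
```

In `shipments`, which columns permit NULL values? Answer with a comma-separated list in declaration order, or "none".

- lat: declared NOT NULL → not nullable.
- lon: declared NOT NULL → not nullable.
- priority: declared NOT NULL → not nullable.
- fuel: declared NOT NULL → not nullable.
- address: declared NOT NULL → not nullable.
- volume: CHECK does not forbid NULL (a CHECK constraint passes when its expression is NULL) → nullable.
- phone: no NOT NULL constraint applies → nullable.
- origin: no NOT NULL constraint applies → nullable.
- tracking_no: CHECK does not forbid NULL (a CHECK constraint passes when its expression is NULL) → nullable.
- window_start: declared NOT NULL → not nullable.
- shipment_id: part of the PRIMARY KEY, which implies NOT NULL → not nullable.

volume, phone, origin, tracking_no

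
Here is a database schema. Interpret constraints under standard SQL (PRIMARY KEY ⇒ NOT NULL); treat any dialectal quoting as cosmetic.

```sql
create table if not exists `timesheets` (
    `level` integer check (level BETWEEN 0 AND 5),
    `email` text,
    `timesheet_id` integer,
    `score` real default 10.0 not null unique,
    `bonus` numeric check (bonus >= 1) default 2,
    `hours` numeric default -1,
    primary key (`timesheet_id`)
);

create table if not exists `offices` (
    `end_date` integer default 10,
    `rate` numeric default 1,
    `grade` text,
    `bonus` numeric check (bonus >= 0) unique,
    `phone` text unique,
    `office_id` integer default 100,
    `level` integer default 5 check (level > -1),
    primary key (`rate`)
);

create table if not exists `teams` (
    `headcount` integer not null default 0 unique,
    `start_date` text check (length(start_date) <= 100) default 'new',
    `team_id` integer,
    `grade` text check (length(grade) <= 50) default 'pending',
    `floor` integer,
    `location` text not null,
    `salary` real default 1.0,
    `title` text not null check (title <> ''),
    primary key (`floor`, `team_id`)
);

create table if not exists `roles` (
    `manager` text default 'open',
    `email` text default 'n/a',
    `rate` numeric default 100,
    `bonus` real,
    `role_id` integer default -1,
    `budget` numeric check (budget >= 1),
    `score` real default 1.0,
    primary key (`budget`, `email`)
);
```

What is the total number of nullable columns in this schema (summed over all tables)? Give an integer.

timesheets: 4 nullable (level, email, bonus, hours — PK (timesheet_id) and explicit NOT NULL columns excluded).
offices: 6 nullable (end_date, grade, bonus, phone, office_id, level — PK (rate) and explicit NOT NULL columns excluded).
teams: 3 nullable (start_date, grade, salary — PK (floor, team_id) and explicit NOT NULL columns excluded).
roles: 5 nullable (manager, rate, bonus, role_id, score — PK (budget, email) and explicit NOT NULL columns excluded).
Total: 4 + 6 + 3 + 5 = 18.

18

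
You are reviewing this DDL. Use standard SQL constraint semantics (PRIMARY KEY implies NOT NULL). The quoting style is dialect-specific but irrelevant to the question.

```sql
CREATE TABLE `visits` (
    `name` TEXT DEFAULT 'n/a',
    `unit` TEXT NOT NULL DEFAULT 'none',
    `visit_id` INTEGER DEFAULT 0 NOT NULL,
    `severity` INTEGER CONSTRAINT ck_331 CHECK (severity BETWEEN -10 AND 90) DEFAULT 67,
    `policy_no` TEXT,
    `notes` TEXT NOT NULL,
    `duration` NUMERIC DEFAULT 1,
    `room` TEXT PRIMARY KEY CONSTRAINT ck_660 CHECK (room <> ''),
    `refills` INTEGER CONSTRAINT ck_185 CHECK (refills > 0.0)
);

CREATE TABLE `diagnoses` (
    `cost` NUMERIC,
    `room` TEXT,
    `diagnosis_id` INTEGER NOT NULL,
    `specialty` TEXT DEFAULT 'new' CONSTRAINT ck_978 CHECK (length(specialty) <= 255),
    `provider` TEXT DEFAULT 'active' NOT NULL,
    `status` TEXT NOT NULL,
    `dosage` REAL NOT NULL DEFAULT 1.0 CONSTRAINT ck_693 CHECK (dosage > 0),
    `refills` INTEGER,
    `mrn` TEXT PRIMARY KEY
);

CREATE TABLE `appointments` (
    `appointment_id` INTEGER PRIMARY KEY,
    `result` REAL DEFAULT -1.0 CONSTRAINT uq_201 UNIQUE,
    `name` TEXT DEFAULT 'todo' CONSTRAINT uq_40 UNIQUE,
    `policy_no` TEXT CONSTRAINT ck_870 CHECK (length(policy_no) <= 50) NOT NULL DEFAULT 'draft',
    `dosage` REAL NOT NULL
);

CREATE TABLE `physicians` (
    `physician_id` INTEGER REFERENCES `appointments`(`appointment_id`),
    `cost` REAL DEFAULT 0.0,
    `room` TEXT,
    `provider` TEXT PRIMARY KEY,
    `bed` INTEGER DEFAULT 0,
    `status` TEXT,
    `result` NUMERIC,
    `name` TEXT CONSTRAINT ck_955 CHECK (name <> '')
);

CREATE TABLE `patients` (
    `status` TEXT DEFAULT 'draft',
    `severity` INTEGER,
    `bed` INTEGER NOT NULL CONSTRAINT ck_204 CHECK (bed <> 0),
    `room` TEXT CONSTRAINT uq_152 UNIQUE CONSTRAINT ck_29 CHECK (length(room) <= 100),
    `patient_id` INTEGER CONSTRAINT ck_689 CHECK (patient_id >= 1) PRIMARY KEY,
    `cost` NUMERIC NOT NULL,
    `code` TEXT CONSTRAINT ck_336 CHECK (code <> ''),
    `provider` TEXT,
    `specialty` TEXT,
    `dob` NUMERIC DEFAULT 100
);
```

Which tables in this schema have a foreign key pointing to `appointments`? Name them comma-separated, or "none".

physicians

- physicians.physician_id references appointments(appointment_id).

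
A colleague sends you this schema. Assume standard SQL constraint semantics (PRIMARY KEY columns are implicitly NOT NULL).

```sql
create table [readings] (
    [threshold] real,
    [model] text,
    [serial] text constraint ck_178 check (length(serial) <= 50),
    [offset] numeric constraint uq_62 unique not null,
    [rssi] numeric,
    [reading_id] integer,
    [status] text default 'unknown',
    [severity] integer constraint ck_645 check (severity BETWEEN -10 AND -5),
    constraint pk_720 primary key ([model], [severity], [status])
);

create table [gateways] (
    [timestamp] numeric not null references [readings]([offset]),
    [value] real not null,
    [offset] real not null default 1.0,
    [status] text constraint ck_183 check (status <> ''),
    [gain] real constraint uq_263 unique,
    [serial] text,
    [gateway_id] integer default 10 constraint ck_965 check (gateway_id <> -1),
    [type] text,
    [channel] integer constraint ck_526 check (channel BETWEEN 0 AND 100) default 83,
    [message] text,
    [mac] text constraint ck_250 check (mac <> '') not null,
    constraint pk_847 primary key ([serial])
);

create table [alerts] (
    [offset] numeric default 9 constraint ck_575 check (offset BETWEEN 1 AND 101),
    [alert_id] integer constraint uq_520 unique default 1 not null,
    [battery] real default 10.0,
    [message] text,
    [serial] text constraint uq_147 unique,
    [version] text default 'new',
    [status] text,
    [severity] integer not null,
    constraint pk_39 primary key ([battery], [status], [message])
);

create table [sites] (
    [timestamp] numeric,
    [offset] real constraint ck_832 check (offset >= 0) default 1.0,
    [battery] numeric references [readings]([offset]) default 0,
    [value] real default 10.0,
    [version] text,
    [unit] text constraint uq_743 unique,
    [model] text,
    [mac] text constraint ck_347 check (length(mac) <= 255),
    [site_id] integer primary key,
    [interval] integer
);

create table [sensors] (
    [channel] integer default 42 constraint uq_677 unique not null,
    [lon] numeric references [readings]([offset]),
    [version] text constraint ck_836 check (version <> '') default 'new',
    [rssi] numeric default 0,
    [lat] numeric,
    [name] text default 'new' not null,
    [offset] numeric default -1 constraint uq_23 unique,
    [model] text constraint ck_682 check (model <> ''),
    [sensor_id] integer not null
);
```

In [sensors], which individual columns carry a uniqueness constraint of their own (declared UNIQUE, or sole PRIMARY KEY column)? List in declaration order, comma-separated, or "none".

- channel: declared UNIQUE → unique.
- lon: no UNIQUE or single-column PK constraint.
- version: no UNIQUE or single-column PK constraint.
- rssi: no UNIQUE or single-column PK constraint.
- lat: no UNIQUE or single-column PK constraint.
- name: no UNIQUE or single-column PK constraint.
- offset: declared UNIQUE → unique.
- model: no UNIQUE or single-column PK constraint.
- sensor_id: no UNIQUE or single-column PK constraint.

channel, offset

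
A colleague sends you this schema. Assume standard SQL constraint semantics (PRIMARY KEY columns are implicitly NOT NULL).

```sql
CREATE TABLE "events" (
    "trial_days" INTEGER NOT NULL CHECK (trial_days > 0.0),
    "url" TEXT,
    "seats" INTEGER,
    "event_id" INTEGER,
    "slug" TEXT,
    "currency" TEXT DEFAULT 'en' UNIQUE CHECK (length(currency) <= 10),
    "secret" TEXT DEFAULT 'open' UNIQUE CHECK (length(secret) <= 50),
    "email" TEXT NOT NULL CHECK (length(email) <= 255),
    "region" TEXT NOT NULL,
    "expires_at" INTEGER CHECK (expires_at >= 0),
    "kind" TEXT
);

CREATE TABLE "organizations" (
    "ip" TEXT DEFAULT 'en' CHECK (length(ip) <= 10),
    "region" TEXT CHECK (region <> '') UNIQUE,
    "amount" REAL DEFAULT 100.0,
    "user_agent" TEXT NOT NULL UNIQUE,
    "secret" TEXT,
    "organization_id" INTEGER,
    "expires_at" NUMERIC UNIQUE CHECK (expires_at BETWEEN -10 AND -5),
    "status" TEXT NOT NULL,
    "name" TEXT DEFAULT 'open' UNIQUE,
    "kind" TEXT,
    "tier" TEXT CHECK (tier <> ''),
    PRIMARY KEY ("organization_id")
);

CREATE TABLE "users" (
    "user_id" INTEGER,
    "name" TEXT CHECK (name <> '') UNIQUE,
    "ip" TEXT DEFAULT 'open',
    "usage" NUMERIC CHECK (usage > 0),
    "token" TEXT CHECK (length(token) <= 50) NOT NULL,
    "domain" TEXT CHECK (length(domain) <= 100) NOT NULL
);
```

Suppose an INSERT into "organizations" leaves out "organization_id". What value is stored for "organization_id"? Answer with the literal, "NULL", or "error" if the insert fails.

error

organization_id has no DEFAULT clause.
Omitting it would insert NULL, but it is part of the PRIMARY KEY, so the INSERT fails.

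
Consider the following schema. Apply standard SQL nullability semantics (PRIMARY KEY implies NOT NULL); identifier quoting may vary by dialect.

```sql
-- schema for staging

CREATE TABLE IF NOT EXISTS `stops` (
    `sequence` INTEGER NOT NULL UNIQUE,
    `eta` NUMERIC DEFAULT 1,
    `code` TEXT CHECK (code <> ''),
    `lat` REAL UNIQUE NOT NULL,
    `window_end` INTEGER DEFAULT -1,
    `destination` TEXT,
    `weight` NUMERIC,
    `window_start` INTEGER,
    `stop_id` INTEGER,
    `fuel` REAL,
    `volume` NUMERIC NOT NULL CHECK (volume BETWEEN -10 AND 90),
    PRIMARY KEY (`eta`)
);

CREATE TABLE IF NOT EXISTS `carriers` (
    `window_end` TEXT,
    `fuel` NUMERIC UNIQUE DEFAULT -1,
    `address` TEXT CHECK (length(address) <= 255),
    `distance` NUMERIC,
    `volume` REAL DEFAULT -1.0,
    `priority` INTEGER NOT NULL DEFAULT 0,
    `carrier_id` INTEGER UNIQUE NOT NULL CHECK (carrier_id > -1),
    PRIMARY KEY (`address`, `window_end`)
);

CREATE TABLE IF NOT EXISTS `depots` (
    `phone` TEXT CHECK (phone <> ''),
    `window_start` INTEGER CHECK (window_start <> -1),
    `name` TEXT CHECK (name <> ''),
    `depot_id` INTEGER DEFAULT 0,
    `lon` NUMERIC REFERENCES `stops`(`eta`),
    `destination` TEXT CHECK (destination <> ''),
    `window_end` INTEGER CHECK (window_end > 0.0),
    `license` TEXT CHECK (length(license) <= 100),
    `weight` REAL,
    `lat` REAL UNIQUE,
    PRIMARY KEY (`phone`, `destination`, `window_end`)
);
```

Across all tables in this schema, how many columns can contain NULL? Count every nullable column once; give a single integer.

stops: 7 nullable (code, window_end, destination, weight, window_start, stop_id, fuel — PK (eta) and explicit NOT NULL columns excluded).
carriers: 3 nullable (fuel, distance, volume — PK (address, window_end) and explicit NOT NULL columns excluded).
depots: 7 nullable (window_start, name, depot_id, lon, license, weight, lat — PK (phone, destination, window_end) and explicit NOT NULL columns excluded).
Total: 7 + 3 + 7 = 17.

17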